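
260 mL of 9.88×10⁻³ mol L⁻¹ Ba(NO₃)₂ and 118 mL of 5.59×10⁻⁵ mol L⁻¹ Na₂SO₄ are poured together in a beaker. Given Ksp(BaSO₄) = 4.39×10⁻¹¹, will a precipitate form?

Yes

The combined volume is 378 mL.
[Ba²⁺] = (9.88×10⁻³)(260)/378 = 6.80×10⁻³ mol L⁻¹
[SO₄²⁻] = (5.59×10⁻⁵)(118)/378 = 1.75×10⁻⁵ mol L⁻¹
Q = [Ba²⁺][SO₄²⁻] = 1.19×10⁻⁷
Since Q (1.19×10⁻⁷) exceeds Ksp (4.39×10⁻¹¹), BaSO₄ will precipitate.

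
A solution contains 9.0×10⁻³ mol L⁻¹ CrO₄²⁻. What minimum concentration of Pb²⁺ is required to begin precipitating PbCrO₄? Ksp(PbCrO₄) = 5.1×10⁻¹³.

5.7×10⁻¹¹ M

A salt starts to precipitate once the ion product Q reaches its Ksp.
PbCrO₄(s) ⇌ Pb²⁺(aq) + CrO₄²⁻(aq)
Ksp = [Pb²⁺][CrO₄²⁻] = [Pb²⁺](9.0×10⁻³)
[Pb²⁺] = 5.1×10⁻¹³ / (9.0×10⁻³) = 5.7×10⁻¹¹
[Pb²⁺] = 5.7×10⁻¹¹ mol L⁻¹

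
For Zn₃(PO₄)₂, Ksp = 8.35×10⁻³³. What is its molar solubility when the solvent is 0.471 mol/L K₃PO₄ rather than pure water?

1.12×10⁻¹¹ M

Zn₃(PO₄)₂(s) ⇌ 3 Zn²⁺(aq) + 2 PO₄³⁻(aq)
Let s be the solubility of Zn₃(PO₄)₂ here. The common ion gives [PO₄³⁻] ≈ 0.471 mol/L, and [Zn²⁺] = 3s.
Ksp = [Zn²⁺]^3[PO₄³⁻]^2 = (3s)^3(0.471)^2
(3s)^3 = 8.35×10⁻³³ / (0.471)^2 = 3.76×10⁻³²
s = 1.12×10⁻¹¹ mol/L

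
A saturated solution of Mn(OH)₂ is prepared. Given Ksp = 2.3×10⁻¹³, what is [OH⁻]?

7.7×10⁻⁵ M

Mn(OH)₂(s) ⇌ Mn²⁺(aq) + 2 OH⁻(aq)
If s mol/L of Mn(OH)₂ dissolves, [Mn²⁺] = s and [OH⁻] = 2s.
Ksp = [Mn²⁺][OH⁻]^2 = s · (2s)^2 = 4s^3 = 2.3×10⁻¹³
s = 3.9×10⁻⁵ M
[OH⁻] = 2s = 7.7×10⁻⁵ M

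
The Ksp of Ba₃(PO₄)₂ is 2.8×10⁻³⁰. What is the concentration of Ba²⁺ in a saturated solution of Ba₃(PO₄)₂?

Ba₃(PO₄)₂(s) ⇌ 3 Ba²⁺(aq) + 2 PO₄³⁻(aq)
Let s be the molar solubility. Then [Ba²⁺] = 3s and [PO₄³⁻] = 2s.
Ksp = [Ba²⁺]^3[PO₄³⁻]^2 = (3s)^3 · (2s)^2 = 108s^5 = 2.8×10⁻³⁰
s = 4.8×10⁻⁷ mol/L
[Ba²⁺] = 3s = 1.4×10⁻⁶ mol/L

1.4×10⁻⁶ M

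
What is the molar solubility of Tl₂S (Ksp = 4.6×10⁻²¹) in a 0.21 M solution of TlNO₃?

1.0×10⁻¹⁹ M

Tl₂S(s) ⇌ 2 Tl⁺(aq) + S²⁻(aq)
The solution already contains Tl⁺ at 0.21 M. Let s be the molar solubility of Tl₂S.
[Tl⁺] ≈ 0.21 M (common ion dominates); [S²⁻] = s.
Ksp = [Tl⁺]^2[S²⁻] = (0.21)^2s
s = 4.6×10⁻²¹ / (0.21)^2 = 1.0×10⁻¹⁹
s = 1.0×10⁻¹⁹ M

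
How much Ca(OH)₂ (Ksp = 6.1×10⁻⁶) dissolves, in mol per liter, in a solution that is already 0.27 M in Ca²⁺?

Ca(OH)₂(s) ⇌ Ca²⁺(aq) + 2 OH⁻(aq)
Ca²⁺ is already present at 0.27 M. If s mol/L of Ca(OH)₂ dissolves, [OH⁻] = 2s while [Ca²⁺] ≈ 0.27 M.
Ksp = [Ca²⁺][OH⁻]^2 = (0.27)(2s)^2
(2s)^2 = 6.1×10⁻⁶ / (0.27) = 2.3×10⁻⁵
s = 2.4×10⁻³ M

2.4×10⁻³ M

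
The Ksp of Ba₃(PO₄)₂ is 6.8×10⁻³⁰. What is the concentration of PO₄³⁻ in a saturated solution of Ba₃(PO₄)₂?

1.2×10⁻⁶ M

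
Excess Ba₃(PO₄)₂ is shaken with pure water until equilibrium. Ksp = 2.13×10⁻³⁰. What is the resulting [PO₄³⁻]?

9.12×10⁻⁷ M

Ba₃(PO₄)₂(s) ⇌ 3 Ba²⁺(aq) + 2 PO₄³⁻(aq)
Let s be the molar solubility. Then [Ba²⁺] = 3s and [PO₄³⁻] = 2s.
Ksp = [Ba²⁺]^3[PO₄³⁻]^2 = (3s)^3 · (2s)^2 = 108s^5 = 2.13×10⁻³⁰
s = 4.56×10⁻⁷ mol/L
[PO₄³⁻] = 2s = 9.12×10⁻⁷ mol/L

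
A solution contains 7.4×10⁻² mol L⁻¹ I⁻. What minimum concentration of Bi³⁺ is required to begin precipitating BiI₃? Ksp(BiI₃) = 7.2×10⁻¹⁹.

1.8×10⁻¹⁵ M

Each salt precipitates once Q = Ksp for that salt.
BiI₃(s) ⇌ Bi³⁺(aq) + 3 I⁻(aq)
Ksp = [Bi³⁺][I⁻]^3 = [Bi³⁺](7.4×10⁻²)^3
[Bi³⁺] = 7.2×10⁻¹⁹ / (7.4×10⁻²)^3 = 1.8×10⁻¹⁵
[Bi³⁺] = 1.8×10⁻¹⁵ mol L⁻¹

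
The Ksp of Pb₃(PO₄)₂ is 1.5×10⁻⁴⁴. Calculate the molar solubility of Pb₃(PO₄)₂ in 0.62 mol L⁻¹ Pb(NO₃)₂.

1.3×10⁻²² M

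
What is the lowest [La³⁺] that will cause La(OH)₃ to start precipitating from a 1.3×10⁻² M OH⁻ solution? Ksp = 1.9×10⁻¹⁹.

8.6×10⁻¹⁴ M

Precipitation of each salt begins when its ion product equals Ksp.
La(OH)₃(s) ⇌ La³⁺(aq) + 3 OH⁻(aq)
Ksp = [La³⁺][OH⁻]^3 = [La³⁺](1.3×10⁻²)^3
[La³⁺] = 1.9×10⁻¹⁹ / (1.3×10⁻²)^3 = 8.6×10⁻¹⁴
[La³⁺] = 8.6×10⁻¹⁴ M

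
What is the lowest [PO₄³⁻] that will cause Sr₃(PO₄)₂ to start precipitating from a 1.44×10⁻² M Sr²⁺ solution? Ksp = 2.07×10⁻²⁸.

The threshold for precipitation is Q = Ksp.
Sr₃(PO₄)₂(s) ⇌ 3 Sr²⁺(aq) + 2 PO₄³⁻(aq)
Ksp = [Sr²⁺]^3[PO₄³⁻]^2 = [PO₄³⁻]^2(1.44×10⁻²)^3
[PO₄³⁻]^2 = 2.07×10⁻²⁸ / (1.44×10⁻²)^3 = 6.93×10⁻²³
[PO₄³⁻] = 8.33×10⁻¹² M

8.33×10⁻¹² M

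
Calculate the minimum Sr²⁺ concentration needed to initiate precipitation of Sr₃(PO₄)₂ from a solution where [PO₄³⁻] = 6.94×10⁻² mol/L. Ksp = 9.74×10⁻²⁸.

Precipitation of each salt begins when its ion product equals Ksp.
Sr₃(PO₄)₂(s) ⇌ 3 Sr²⁺(aq) + 2 PO₄³⁻(aq)
Ksp = [Sr²⁺]^3[PO₄³⁻]^2 = [Sr²⁺]^3(6.94×10⁻²)^2
[Sr²⁺]^3 = 9.74×10⁻²⁸ / (6.94×10⁻²)^2 = 2.02×10⁻²⁵
[Sr²⁺] = 5.87×10⁻⁹ mol/L

5.87×10⁻⁹ M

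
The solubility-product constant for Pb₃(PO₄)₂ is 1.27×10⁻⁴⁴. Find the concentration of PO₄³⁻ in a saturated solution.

Pb₃(PO₄)₂(s) ⇌ 3 Pb²⁺(aq) + 2 PO₄³⁻(aq)
For each mole of Pb₃(PO₄)₂ that dissolves per liter, [Pb²⁺] = 3s and [PO₄³⁻] = 2s; let s denote this solubility.
Ksp = [Pb²⁺]^3[PO₄³⁻]^2 = (3s)^3 · (2s)^2 = 108s^5 = 1.27×10⁻⁴⁴
s = 6.52×10⁻¹⁰ M
[PO₄³⁻] = 2s = 1.30×10⁻⁹ M

1.30×10⁻⁹ M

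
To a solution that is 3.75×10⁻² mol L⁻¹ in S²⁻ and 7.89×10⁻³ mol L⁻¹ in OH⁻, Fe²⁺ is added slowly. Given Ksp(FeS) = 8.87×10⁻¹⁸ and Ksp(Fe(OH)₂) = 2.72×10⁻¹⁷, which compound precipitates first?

Precipitation begins when Q = Ksp.
For FeS: [Fe²⁺] = (Ksp/[S²⁻]) = 2.37×10⁻¹⁶ mol L⁻¹
For Fe(OH)₂: [Fe²⁺] = (Ksp/[OH⁻]^2) = 4.37×10⁻¹³ mol L⁻¹
FeS requires the lower [Fe²⁺], so it precipitates first.

FeS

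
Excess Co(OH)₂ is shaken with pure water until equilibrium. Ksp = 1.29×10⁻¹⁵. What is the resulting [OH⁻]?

1.37×10⁻⁵ M

Co(OH)₂(s) ⇌ Co²⁺(aq) + 2 OH⁻(aq)
If s mol/L of Co(OH)₂ dissolves, [Co²⁺] = s and [OH⁻] = 2s.
Ksp = [Co²⁺][OH⁻]^2 = s · (2s)^2 = 4s^3 = 1.29×10⁻¹⁵
s = 6.86×10⁻⁶ M
[OH⁻] = 2s = 1.37×10⁻⁵ M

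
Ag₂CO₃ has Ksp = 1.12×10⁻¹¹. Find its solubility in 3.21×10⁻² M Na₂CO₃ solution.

Ag₂CO₃(s) ⇌ 2 Ag⁺(aq) + CO₃²⁻(aq)
CO₃²⁻ is already present at 3.21×10⁻² M. If s mol/L of Ag₂CO₃ dissolves, [Ag⁺] = 2s while [CO₃²⁻] ≈ 3.21×10⁻² M.
Ksp = [Ag⁺]^2[CO₃²⁻] = (2s)^2(3.21×10⁻²)
(2s)^2 = 1.12×10⁻¹¹ / (3.21×10⁻²) = 3.49×10⁻¹⁰
s = 9.34×10⁻⁶ M

9.34×10⁻⁶ M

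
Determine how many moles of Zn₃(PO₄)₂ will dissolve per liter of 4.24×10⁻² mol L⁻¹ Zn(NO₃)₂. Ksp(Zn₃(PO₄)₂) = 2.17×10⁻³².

Zn₃(PO₄)₂(s) ⇌ 3 Zn²⁺(aq) + 2 PO₄³⁻(aq)
Zn²⁺ is already present at 4.24×10⁻² mol L⁻¹. If s mol/L of Zn₃(PO₄)₂ dissolves, [PO₄³⁻] = 2s while [Zn²⁺] ≈ 4.24×10⁻² mol L⁻¹.
Ksp = [Zn²⁺]^3[PO₄³⁻]^2 = (4.24×10⁻²)^3(2s)^2
(2s)^2 = 2.17×10⁻³² / (4.24×10⁻²)^3 = 2.85×10⁻²⁸
s = 8.44×10⁻¹⁵ mol L⁻¹

8.44×10⁻¹⁵ M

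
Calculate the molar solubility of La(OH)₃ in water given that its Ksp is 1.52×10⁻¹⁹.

8.66×10⁻⁶ M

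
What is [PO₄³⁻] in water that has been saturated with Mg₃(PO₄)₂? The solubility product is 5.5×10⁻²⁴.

1.7×10⁻⁵ M

Mg₃(PO₄)₂(s) ⇌ 3 Mg²⁺(aq) + 2 PO₄³⁻(aq)
Let s be the molar solubility. Then [Mg²⁺] = 3s and [PO₄³⁻] = 2s.
Ksp = [Mg²⁺]^3[PO₄³⁻]^2 = (3s)^3 · (2s)^2 = 108s^5 = 5.5×10⁻²⁴
s = 8.7×10⁻⁶ mol L⁻¹
[PO₄³⁻] = 2s = 1.7×10⁻⁵ mol L⁻¹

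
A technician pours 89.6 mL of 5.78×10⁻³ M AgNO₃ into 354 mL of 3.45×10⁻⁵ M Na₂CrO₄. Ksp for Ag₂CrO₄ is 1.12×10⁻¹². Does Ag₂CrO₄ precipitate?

Total volume after mixing = 89.6 + 354 = 443.6 mL.
[Ag⁺] = (5.78×10⁻³)(89.6)/443.6 = 1.17×10⁻³ M
[CrO₄²⁻] = (3.45×10⁻⁵)(354)/443.6 = 2.75×10⁻⁵ M
Q = [Ag⁺]^2[CrO₄²⁻] = 3.75×10⁻¹¹
Since Q (3.75×10⁻¹¹) exceeds Ksp (1.12×10⁻¹²), Ag₂CrO₄ will precipitate.

Yes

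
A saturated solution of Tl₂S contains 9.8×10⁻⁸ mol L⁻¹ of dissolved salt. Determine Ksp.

Tl₂S(s) ⇌ 2 Tl⁺(aq) + S²⁻(aq)
Call the molar solubility s, so that [Tl⁺] = 2s and [S²⁻] = s.
Ksp = [Tl⁺]^2[S²⁻] = (2s)^2 · s = 4s^3
Ksp = 4 × (9.8×10⁻⁸)^3 = 3.8×10⁻²¹

Ksp = 3.8×10⁻²¹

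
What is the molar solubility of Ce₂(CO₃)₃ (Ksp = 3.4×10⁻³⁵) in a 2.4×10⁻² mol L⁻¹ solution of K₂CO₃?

Ce₂(CO₃)₃(s) ⇌ 2 Ce³⁺(aq) + 3 CO₃²⁻(aq)
Let s be the solubility of Ce₂(CO₃)₃ here. The common ion gives [CO₃²⁻] ≈ 2.4×10⁻² mol L⁻¹, and [Ce³⁺] = 2s.
Ksp = [Ce³⁺]^2[CO₃²⁻]^3 = (2s)^2(2.4×10⁻²)^3
(2s)^2 = 3.4×10⁻³⁵ / (2.4×10⁻²)^3 = 2.5×10⁻³⁰
s = 7.8×10⁻¹⁶ mol L⁻¹

7.8×10⁻¹⁶ M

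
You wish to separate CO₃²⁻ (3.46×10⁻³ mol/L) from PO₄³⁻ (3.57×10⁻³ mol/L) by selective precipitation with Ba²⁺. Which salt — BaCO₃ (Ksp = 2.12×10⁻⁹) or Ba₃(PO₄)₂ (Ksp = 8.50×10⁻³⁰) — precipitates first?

Precipitation of each salt begins when its ion product equals Ksp.
For BaCO₃: [Ba²⁺] = (Ksp/[CO₃²⁻]) = 6.13×10⁻⁷ mol/L
For Ba₃(PO₄)₂: [Ba²⁺] = (Ksp/[PO₄³⁻]^2)^(1/3) = 8.74×10⁻⁹ mol/L
Since Ba₃(PO₄)₂ needs less Ba²⁺ to reach saturation, it precipitates first.

Ba₃(PO₄)₂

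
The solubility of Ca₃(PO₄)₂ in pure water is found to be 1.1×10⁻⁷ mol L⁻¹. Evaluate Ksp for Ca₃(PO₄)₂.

Ca₃(PO₄)₂(s) ⇌ 3 Ca²⁺(aq) + 2 PO₄³⁻(aq)
If s mol/L of Ca₃(PO₄)₂ dissolves, [Ca²⁺] = 3s and [PO₄³⁻] = 2s.
Ksp = [Ca²⁺]^3[PO₄³⁻]^2 = (3s)^3 · (2s)^2 = 108s^5
Ksp = 108 × (1.1×10⁻⁷)^5 = 1.7×10⁻³³

Ksp = 1.7×10⁻³³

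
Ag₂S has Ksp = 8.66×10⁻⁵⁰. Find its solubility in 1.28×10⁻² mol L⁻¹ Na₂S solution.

1.30×10⁻²⁴ M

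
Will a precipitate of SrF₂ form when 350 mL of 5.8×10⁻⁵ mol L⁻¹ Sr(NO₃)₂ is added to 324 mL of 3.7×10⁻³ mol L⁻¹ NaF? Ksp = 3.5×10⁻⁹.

Total volume after mixing = 350 + 324 = 674 mL.
[Sr²⁺] = (5.8×10⁻⁵)(350)/674 = 3.0×10⁻⁵ mol L⁻¹
[F⁻] = (3.7×10⁻³)(324)/674 = 1.8×10⁻³ mol L⁻¹
Q = [Sr²⁺][F⁻]^2 = 9.5×10⁻¹¹
Since Q (9.5×10⁻¹¹) is less than Ksp (3.5×10⁻⁹), no SrF₂ precipitates.

No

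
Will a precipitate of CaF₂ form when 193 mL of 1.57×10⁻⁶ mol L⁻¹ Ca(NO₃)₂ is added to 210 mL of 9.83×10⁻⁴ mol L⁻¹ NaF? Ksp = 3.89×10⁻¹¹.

No

After mixing, V = 193 mL + 210 mL = 403 mL.
[Ca²⁺] = (1.57×10⁻⁶)(193)/403 = 7.52×10⁻⁷ mol L⁻¹
[F⁻] = (9.83×10⁻⁴)(210)/403 = 5.12×10⁻⁴ mol L⁻¹
Q = [Ca²⁺][F⁻]^2 = 1.97×10⁻¹³
Q = 1.97×10⁻¹³ < Ksp = 3.89×10⁻¹¹, so the solution is unsaturated and no precipitate forms.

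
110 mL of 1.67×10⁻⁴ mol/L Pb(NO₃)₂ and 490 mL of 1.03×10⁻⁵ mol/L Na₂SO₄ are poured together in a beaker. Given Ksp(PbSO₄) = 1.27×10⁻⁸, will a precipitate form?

No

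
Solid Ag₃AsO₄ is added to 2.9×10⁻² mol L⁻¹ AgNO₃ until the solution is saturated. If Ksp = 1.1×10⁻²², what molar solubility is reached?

Ag₃AsO₄(s) ⇌ 3 Ag⁺(aq) + AsO₄³⁻(aq)
With Ag⁺ already at 2.9×10⁻² mol L⁻¹ and s small, take [Ag⁺] ≈ 2.9×10⁻² mol L⁻¹ and [AsO₄³⁻] = s.
Ksp = [Ag⁺]^3[AsO₄³⁻] = (2.9×10⁻²)^3s
s = 1.1×10⁻²² / (2.9×10⁻²)^3 = 4.5×10⁻¹⁸
s = 4.5×10⁻¹⁸ mol L⁻¹

4.5×10⁻¹⁸ M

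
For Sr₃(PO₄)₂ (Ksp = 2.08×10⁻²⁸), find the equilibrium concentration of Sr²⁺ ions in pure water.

Sr₃(PO₄)₂(s) ⇌ 3 Sr²⁺(aq) + 2 PO₄³⁻(aq)
Call the molar solubility s, so that [Sr²⁺] = 3s and [PO₄³⁻] = 2s.
Ksp = [Sr²⁺]^3[PO₄³⁻]^2 = (3s)^3 · (2s)^2 = 108s^5 = 2.08×10⁻²⁸
s = 1.14×10⁻⁶ M
[Sr²⁺] = 3s = 3.42×10⁻⁶ M

3.42×10⁻⁶ M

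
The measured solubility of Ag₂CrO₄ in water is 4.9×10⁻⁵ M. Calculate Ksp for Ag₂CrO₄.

Ag₂CrO₄(s) ⇌ 2 Ag⁺(aq) + CrO₄²⁻(aq)
Let s be the molar solubility. Then [Ag⁺] = 2s and [CrO₄²⁻] = s.
Ksp = [Ag⁺]^2[CrO₄²⁻] = (2s)^2 · s = 4s^3
Ksp = 4 × (4.9×10⁻⁵)^3 = 4.7×10⁻¹³

Ksp = 4.7×10⁻¹³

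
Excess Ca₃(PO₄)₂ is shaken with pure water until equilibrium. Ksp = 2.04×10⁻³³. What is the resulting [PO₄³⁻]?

2.27×10⁻⁷ M

Ca₃(PO₄)₂(s) ⇌ 3 Ca²⁺(aq) + 2 PO₄³⁻(aq)
With molar solubility s: [Ca²⁺] = 3s, [PO₄³⁻] = 2s.
Ksp = [Ca²⁺]^3[PO₄³⁻]^2 = (3s)^3 · (2s)^2 = 108s^5 = 2.04×10⁻³³
s = 1.14×10⁻⁷ M
[PO₄³⁻] = 2s = 2.27×10⁻⁷ M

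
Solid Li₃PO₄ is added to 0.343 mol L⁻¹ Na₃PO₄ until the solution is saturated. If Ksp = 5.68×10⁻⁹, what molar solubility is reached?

8.50×10⁻⁴ M

Li₃PO₄(s) ⇌ 3 Li⁺(aq) + PO₄³⁻(aq)
With PO₄³⁻ already at 0.343 mol L⁻¹ and s small, take [PO₄³⁻] ≈ 0.343 mol L⁻¹ and [Li⁺] = 3s.
Ksp = [Li⁺]^3[PO₄³⁻] = (3s)^3(0.343)
(3s)^3 = 5.68×10⁻⁹ / (0.343) = 1.66×10⁻⁸
s = 8.50×10⁻⁴ mol L⁻¹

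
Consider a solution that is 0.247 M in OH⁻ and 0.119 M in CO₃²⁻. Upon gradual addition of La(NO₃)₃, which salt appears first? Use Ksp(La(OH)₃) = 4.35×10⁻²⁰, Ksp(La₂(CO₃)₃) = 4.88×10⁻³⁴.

La(OH)₃

The threshold for precipitation is Q = Ksp.
For La(OH)₃: [La³⁺] = (Ksp/[OH⁻]^3) = 2.89×10⁻¹⁸ M
For La₂(CO₃)₃: [La³⁺] = (Ksp/[CO₃²⁻]^3)^(1/2) = 5.38×10⁻¹⁶ M
Since La(OH)₃ needs less La³⁺ to reach saturation, it precipitates first.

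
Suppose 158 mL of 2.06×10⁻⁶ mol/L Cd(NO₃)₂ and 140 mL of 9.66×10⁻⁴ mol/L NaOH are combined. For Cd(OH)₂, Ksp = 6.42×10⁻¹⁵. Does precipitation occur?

The combined volume is 298 mL.
[Cd²⁺] = (2.06×10⁻⁶)(158)/298 = 1.09×10⁻⁶ mol/L
[OH⁻] = (9.66×10⁻⁴)(140)/298 = 4.54×10⁻⁴ mol/L
Q = [Cd²⁺][OH⁻]^2 = 2.25×10⁻¹³
Since Q (2.25×10⁻¹³) exceeds Ksp (6.42×10⁻¹⁵), Cd(OH)₂ will precipitate.

Yes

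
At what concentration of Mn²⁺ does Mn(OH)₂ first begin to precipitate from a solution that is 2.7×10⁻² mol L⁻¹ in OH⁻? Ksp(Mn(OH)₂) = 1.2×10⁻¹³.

1.6×10⁻¹⁰ M

Each salt precipitates once Q = Ksp for that salt.
Mn(OH)₂(s) ⇌ Mn²⁺(aq) + 2 OH⁻(aq)
Ksp = [Mn²⁺][OH⁻]^2 = [Mn²⁺](2.7×10⁻²)^2
[Mn²⁺] = 1.2×10⁻¹³ / (2.7×10⁻²)^2 = 1.6×10⁻¹⁰
[Mn²⁺] = 1.6×10⁻¹⁰ mol L⁻¹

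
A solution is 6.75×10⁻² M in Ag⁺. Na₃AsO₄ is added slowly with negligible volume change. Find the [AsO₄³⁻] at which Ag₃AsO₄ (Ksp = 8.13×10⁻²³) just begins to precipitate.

Each salt precipitates once Q = Ksp for that salt.
Ag₃AsO₄(s) ⇌ 3 Ag⁺(aq) + AsO₄³⁻(aq)
Ksp = [Ag⁺]^3[AsO₄³⁻] = [AsO₄³⁻](6.75×10⁻²)^3
[AsO₄³⁻] = 8.13×10⁻²³ / (6.75×10⁻²)^3 = 2.64×10⁻¹⁹
[AsO₄³⁻] = 2.64×10⁻¹⁹ M

2.64×10⁻¹⁹ M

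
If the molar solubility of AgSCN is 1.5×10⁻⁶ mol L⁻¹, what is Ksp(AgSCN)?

AgSCN(s) ⇌ Ag⁺(aq) + SCN⁻(aq)
With molar solubility s: [Ag⁺] = s, [SCN⁻] = s.
Ksp = [Ag⁺][SCN⁻] = s · s = s^2
Ksp = (1.5×10⁻⁶)^2 = 2.3×10⁻¹²

Ksp = 2.3×10⁻¹²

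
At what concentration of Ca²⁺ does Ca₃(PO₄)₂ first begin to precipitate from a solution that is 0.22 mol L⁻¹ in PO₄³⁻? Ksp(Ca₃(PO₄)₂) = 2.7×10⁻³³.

Precipitation of each salt begins when its ion product equals Ksp.
Ca₃(PO₄)₂(s) ⇌ 3 Ca²⁺(aq) + 2 PO₄³⁻(aq)
Ksp = [Ca²⁺]^3[PO₄³⁻]^2 = [Ca²⁺]^3(0.22)^2
[Ca²⁺]^3 = 2.7×10⁻³³ / (0.22)^2 = 5.6×10⁻³²
[Ca²⁺] = 3.8×10⁻¹¹ mol L⁻¹

3.8×10⁻¹¹ M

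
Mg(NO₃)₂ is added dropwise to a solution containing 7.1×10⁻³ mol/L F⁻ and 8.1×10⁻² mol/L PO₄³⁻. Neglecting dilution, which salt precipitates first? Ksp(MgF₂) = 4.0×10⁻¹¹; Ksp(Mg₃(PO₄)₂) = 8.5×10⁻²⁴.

Mg₃(PO₄)₂

Precipitation begins when Q = Ksp.
For MgF₂: [Mg²⁺] = (Ksp/[F⁻]^2) = 7.9×10⁻⁷ mol/L
For Mg₃(PO₄)₂: [Mg²⁺] = (Ksp/[PO₄³⁻]^2)^(1/3) = 1.1×10⁻⁷ mol/L
The smaller threshold [Mg²⁺] is reached first, so Mg₃(PO₄)₂ precipitates first.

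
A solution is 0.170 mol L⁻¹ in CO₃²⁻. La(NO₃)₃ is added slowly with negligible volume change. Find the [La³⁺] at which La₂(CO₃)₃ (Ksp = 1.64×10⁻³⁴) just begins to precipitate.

1.83×10⁻¹⁶ M

The threshold for precipitation is Q = Ksp.
La₂(CO₃)₃(s) ⇌ 2 La³⁺(aq) + 3 CO₃²⁻(aq)
Ksp = [La³⁺]^2[CO₃²⁻]^3 = [La³⁺]^2(0.170)^3
[La³⁺]^2 = 1.64×10⁻³⁴ / (0.170)^3 = 3.34×10⁻³²
[La³⁺] = 1.83×10⁻¹⁶ mol L⁻¹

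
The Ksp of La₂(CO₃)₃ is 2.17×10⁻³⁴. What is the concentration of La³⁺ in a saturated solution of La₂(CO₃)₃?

La₂(CO₃)₃(s) ⇌ 2 La³⁺(aq) + 3 CO₃²⁻(aq)
Call the molar solubility s, so that [La³⁺] = 2s and [CO₃²⁻] = 3s.
Ksp = [La³⁺]^2[CO₃²⁻]^3 = (2s)^2 · (3s)^3 = 108s^5 = 2.17×10⁻³⁴
s = 7.25×10⁻⁸ mol/L
[La³⁺] = 2s = 1.45×10⁻⁷ mol/L

1.45×10⁻⁷ M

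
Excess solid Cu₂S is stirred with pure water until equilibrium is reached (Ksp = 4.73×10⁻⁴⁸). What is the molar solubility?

Cu₂S(s) ⇌ 2 Cu⁺(aq) + S²⁻(aq)
Call the molar solubility s, so that [Cu⁺] = 2s and [S²⁻] = s.
Ksp = [Cu⁺]^2[S²⁻] = (2s)^2 · s = 4s^3
4s^3 = 4.73×10⁻⁴⁸  ⇒  s^3 = 1.18×10⁻⁴⁸
Taking the 3rd root, s = 1.06×10⁻¹⁶ M.

1.06×10⁻¹⁶ M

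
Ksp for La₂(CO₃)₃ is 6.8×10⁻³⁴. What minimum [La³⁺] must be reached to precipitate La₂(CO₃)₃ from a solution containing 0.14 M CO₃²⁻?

The threshold for precipitation is Q = Ksp.
La₂(CO₃)₃(s) ⇌ 2 La³⁺(aq) + 3 CO₃²⁻(aq)
Ksp = [La³⁺]^2[CO₃²⁻]^3 = [La³⁺]^2(0.14)^3
[La³⁺]^2 = 6.8×10⁻³⁴ / (0.14)^3 = 2.5×10⁻³¹
[La³⁺] = 5.0×10⁻¹⁶ M

5.0×10⁻¹⁶ M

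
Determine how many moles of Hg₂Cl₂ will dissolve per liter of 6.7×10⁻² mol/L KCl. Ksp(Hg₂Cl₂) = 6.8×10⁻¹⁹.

Hg₂Cl₂(s) ⇌ Hg₂²⁺(aq) + 2 Cl⁻(aq)
Let s be the solubility of Hg₂Cl₂ here. The common ion gives [Cl⁻] ≈ 6.7×10⁻² mol/L, and [Hg₂²⁺] = s.
Ksp = [Hg₂²⁺][Cl⁻]^2 = s(6.7×10⁻²)^2
s = 6.8×10⁻¹⁹ / (6.7×10⁻²)^2 = 1.5×10⁻¹⁶
s = 1.5×10⁻¹⁶ mol/L

1.5×10⁻¹⁶ M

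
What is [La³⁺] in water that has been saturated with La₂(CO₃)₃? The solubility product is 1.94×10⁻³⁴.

1.42×10⁻⁷ M

La₂(CO₃)₃(s) ⇌ 2 La³⁺(aq) + 3 CO₃²⁻(aq)
With molar solubility s: [La³⁺] = 2s, [CO₃²⁻] = 3s.
Ksp = [La³⁺]^2[CO₃²⁻]^3 = (2s)^2 · (3s)^3 = 108s^5 = 1.94×10⁻³⁴
s = 7.09×10⁻⁸ M
[La³⁺] = 2s = 1.42×10⁻⁷ M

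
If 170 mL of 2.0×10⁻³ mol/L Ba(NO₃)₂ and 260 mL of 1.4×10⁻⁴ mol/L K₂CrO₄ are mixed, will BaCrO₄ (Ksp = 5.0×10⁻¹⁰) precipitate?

The combined volume is 430 mL.
[Ba²⁺] = (2.0×10⁻³)(170)/430 = 7.9×10⁻⁴ mol/L
[CrO₄²⁻] = (1.4×10⁻⁴)(260)/430 = 8.5×10⁻⁵ mol/L
Q = [Ba²⁺][CrO₄²⁻] = 6.7×10⁻⁸
Because Q > Ksp (6.7×10⁻⁸ vs 5.0×10⁻¹⁰), a precipitate of BaCrO₄ forms.

Yes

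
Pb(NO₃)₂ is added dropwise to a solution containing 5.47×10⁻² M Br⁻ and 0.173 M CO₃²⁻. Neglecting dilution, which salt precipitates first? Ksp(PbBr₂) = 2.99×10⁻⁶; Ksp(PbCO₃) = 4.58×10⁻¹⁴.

Each salt precipitates once Q = Ksp for that salt.
For PbBr₂: [Pb²⁺] = (Ksp/[Br⁻]^2) = 9.99×10⁻⁴ M
For PbCO₃: [Pb²⁺] = (Ksp/[CO₃²⁻]) = 2.65×10⁻¹³ M
The smaller threshold [Pb²⁺] is reached first, so PbCO₃ precipitates first.

PbCO₃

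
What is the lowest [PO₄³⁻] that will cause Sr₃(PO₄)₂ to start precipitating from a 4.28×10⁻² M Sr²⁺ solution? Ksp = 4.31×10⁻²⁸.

A salt starts to precipitate once the ion product Q reaches its Ksp.
Sr₃(PO₄)₂(s) ⇌ 3 Sr²⁺(aq) + 2 PO₄³⁻(aq)
Ksp = [Sr²⁺]^3[PO₄³⁻]^2 = [PO₄³⁻]^2(4.28×10⁻²)^3
[PO₄³⁻]^2 = 4.31×10⁻²⁸ / (4.28×10⁻²)^3 = 5.50×10⁻²⁴
[PO₄³⁻] = 2.34×10⁻¹² M

2.34×10⁻¹² M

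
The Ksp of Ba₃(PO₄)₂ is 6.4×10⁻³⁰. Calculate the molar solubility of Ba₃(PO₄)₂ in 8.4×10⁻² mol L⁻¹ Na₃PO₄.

3.2×10⁻¹⁰ M

Ba₃(PO₄)₂(s) ⇌ 3 Ba²⁺(aq) + 2 PO₄³⁻(aq)
The solution already contains PO₄³⁻ at 8.4×10⁻² mol L⁻¹. Let s be the molar solubility of Ba₃(PO₄)₂.
[PO₄³⁻] ≈ 8.4×10⁻² mol L⁻¹ (common ion dominates); [Ba²⁺] = 3s.
Ksp = [Ba²⁺]^3[PO₄³⁻]^2 = (3s)^3(8.4×10⁻²)^2
(3s)^3 = 6.4×10⁻³⁰ / (8.4×10⁻²)^2 = 9.1×10⁻²⁸
s = 3.2×10⁻¹⁰ mol L⁻¹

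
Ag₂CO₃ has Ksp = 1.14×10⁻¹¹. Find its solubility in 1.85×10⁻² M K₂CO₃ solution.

1.24×10⁻⁵ M

Ag₂CO₃(s) ⇌ 2 Ag⁺(aq) + CO₃²⁻(aq)
The solution already contains CO₃²⁻ at 1.85×10⁻² M. Let s be the molar solubility of Ag₂CO₃.
[CO₃²⁻] ≈ 1.85×10⁻² M (common ion dominates); [Ag⁺] = 2s.
Ksp = [Ag⁺]^2[CO₃²⁻] = (2s)^2(1.85×10⁻²)
(2s)^2 = 1.14×10⁻¹¹ / (1.85×10⁻²) = 6.16×10⁻¹⁰
s = 1.24×10⁻⁵ M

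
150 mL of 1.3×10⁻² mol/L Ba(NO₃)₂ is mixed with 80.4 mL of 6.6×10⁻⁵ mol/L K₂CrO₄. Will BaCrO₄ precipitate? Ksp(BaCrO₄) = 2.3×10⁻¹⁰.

Yes

Total volume after mixing = 150 + 80.4 = 230.4 mL.
[Ba²⁺] = (1.3×10⁻²)(150)/230.4 = 8.5×10⁻³ mol/L
[CrO₄²⁻] = (6.6×10⁻⁵)(80.4)/230.4 = 2.3×10⁻⁵ mol/L
Q = [Ba²⁺][CrO₄²⁻] = 1.9×10⁻⁷
Q = 1.9×10⁻⁷ > Ksp = 2.3×10⁻¹⁰, so the solution is supersaturated and BaCrO₄ precipitates.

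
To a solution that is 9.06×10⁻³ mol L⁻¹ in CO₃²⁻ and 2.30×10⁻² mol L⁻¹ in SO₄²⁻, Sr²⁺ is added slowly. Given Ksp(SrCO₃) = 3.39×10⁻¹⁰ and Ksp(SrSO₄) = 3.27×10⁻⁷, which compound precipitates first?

A salt starts to precipitate once the ion product Q reaches its Ksp.
For SrCO₃: [Sr²⁺] = (Ksp/[CO₃²⁻]) = 3.74×10⁻⁸ mol L⁻¹
For SrSO₄: [Sr²⁺] = (Ksp/[SO₄²⁻]) = 1.42×10⁻⁵ mol L⁻¹
The smaller threshold [Sr²⁺] is reached first, so SrCO₃ precipitates first.

SrCO₃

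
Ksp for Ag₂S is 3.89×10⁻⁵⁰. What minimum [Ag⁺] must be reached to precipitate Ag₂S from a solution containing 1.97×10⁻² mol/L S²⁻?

Precipitation of each salt begins when its ion product equals Ksp.
Ag₂S(s) ⇌ 2 Ag⁺(aq) + S²⁻(aq)
Ksp = [Ag⁺]^2[S²⁻] = [Ag⁺]^2(1.97×10⁻²)
[Ag⁺]^2 = 3.89×10⁻⁵⁰ / (1.97×10⁻²) = 1.97×10⁻⁴⁸
[Ag⁺] = 1.41×10⁻²⁴ mol/L

1.41×10⁻²⁴ M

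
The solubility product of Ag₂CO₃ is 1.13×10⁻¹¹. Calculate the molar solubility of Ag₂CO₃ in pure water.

1.41×10⁻⁴ M

Ag₂CO₃(s) ⇌ 2 Ag⁺(aq) + CO₃²⁻(aq)
Call the molar solubility s, so that [Ag⁺] = 2s and [CO₃²⁻] = s.
Ksp = [Ag⁺]^2[CO₃²⁻] = (2s)^2 · s = 4s^3
4s^3 = 1.13×10⁻¹¹  ⇒  s^3 = 2.83×10⁻¹²
s = 1.41×10⁻⁴ M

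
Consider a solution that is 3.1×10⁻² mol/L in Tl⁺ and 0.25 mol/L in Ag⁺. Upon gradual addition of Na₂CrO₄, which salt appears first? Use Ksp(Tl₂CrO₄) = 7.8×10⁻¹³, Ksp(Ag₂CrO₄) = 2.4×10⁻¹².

Ag₂CrO₄

Precipitation begins when Q = Ksp.
For Tl₂CrO₄: [CrO₄²⁻] = (Ksp/[Tl⁺]^2) = 8.1×10⁻¹⁰ mol/L
For Ag₂CrO₄: [CrO₄²⁻] = (Ksp/[Ag⁺]^2) = 3.8×10⁻¹¹ mol/L
Ag₂CrO₄ requires the lower [CrO₄²⁻], so it precipitates first.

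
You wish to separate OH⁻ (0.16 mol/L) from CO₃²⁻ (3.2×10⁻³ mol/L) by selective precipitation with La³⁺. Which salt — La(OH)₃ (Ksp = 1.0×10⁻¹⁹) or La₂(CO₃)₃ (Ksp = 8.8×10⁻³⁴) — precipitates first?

Precipitation of each salt begins when its ion product equals Ksp.
For La(OH)₃: [La³⁺] = (Ksp/[OH⁻]^3) = 2.4×10⁻¹⁷ mol/L
For La₂(CO₃)₃: [La³⁺] = (Ksp/[CO₃²⁻]^3)^(1/2) = 1.6×10⁻¹³ mol/L
La(OH)₃ requires the lower [La³⁺], so it precipitates first.

La(OH)₃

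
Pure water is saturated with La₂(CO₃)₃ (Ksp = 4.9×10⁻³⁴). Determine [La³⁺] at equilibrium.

La₂(CO₃)₃(s) ⇌ 2 La³⁺(aq) + 3 CO₃²⁻(aq)
Call the molar solubility s, so that [La³⁺] = 2s and [CO₃²⁻] = 3s.
Ksp = [La³⁺]^2[CO₃²⁻]^3 = (2s)^2 · (3s)^3 = 108s^5 = 4.9×10⁻³⁴
s = 8.5×10⁻⁸ M
[La³⁺] = 2s = 1.7×10⁻⁷ M

1.7×10⁻⁷ M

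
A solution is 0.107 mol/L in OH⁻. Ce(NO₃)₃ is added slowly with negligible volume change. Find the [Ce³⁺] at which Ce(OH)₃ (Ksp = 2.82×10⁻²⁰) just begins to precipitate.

2.30×10⁻¹⁷ M

Precipitation of each salt begins when its ion product equals Ksp.
Ce(OH)₃(s) ⇌ Ce³⁺(aq) + 3 OH⁻(aq)
Ksp = [Ce³⁺][OH⁻]^3 = [Ce³⁺](0.107)^3
[Ce³⁺] = 2.82×10⁻²⁰ / (0.107)^3 = 2.30×10⁻¹⁷
[Ce³⁺] = 2.30×10⁻¹⁷ mol/L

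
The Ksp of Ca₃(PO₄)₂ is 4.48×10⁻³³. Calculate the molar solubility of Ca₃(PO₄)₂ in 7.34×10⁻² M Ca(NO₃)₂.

Ca₃(PO₄)₂(s) ⇌ 3 Ca²⁺(aq) + 2 PO₄³⁻(aq)
The solution already contains Ca²⁺ at 7.34×10⁻² M. Let s be the molar solubility of Ca₃(PO₄)₂.
[Ca²⁺] ≈ 7.34×10⁻² M (common ion dominates); [PO₄³⁻] = 2s.
Ksp = [Ca²⁺]^3[PO₄³⁻]^2 = (7.34×10⁻²)^3(2s)^2
(2s)^2 = 4.48×10⁻³³ / (7.34×10⁻²)^3 = 1.13×10⁻²⁹
s = 1.68×10⁻¹⁵ M

1.68×10⁻¹⁵ M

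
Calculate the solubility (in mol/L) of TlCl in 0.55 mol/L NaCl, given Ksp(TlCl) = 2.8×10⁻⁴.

TlCl(s) ⇌ Tl⁺(aq) + Cl⁻(aq)
Cl⁻ is already present at 0.55 mol/L. If s mol/L of TlCl dissolves, [Tl⁺] = s while [Cl⁻] ≈ 0.55 mol/L.
Ksp = [Tl⁺][Cl⁻] = s(0.55)
s = 2.8×10⁻⁴ / (0.55) = 5.1×10⁻⁴
s = 5.1×10⁻⁴ mol/L

5.1×10⁻⁴ M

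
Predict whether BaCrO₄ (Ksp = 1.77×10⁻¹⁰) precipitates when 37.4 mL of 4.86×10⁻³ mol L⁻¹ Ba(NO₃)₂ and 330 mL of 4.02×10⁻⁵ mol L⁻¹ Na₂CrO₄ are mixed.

The combined volume is 367.4 mL.
[Ba²⁺] = (4.86×10⁻³)(37.4)/367.4 = 4.95×10⁻⁴ mol L⁻¹
[CrO₄²⁻] = (4.02×10⁻⁵)(330)/367.4 = 3.61×10⁻⁵ mol L⁻¹
Q = [Ba²⁺][CrO₄²⁻] = 1.79×10⁻⁸
Since Q (1.79×10⁻⁸) exceeds Ksp (1.77×10⁻¹⁰), BaCrO₄ will precipitate.

Yes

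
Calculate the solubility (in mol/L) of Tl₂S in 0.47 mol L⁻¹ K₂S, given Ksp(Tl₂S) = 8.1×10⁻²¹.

Tl₂S(s) ⇌ 2 Tl⁺(aq) + S²⁻(aq)
The solution already contains S²⁻ at 0.47 mol L⁻¹. Let s be the molar solubility of Tl₂S.
[S²⁻] ≈ 0.47 mol L⁻¹ (common ion dominates); [Tl⁺] = 2s.
Ksp = [Tl⁺]^2[S²⁻] = (2s)^2(0.47)
(2s)^2 = 8.1×10⁻²¹ / (0.47) = 1.7×10⁻²⁰
s = 6.6×10⁻¹¹ mol L⁻¹

6.6×10⁻¹¹ M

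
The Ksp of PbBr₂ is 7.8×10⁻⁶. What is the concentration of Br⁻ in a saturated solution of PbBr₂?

2.5×10⁻² M

PbBr₂(s) ⇌ Pb²⁺(aq) + 2 Br⁻(aq)
For each mole of PbBr₂ that dissolves per liter, [Pb²⁺] = s and [Br⁻] = 2s; let s denote this solubility.
Ksp = [Pb²⁺][Br⁻]^2 = s · (2s)^2 = 4s^3 = 7.8×10⁻⁶
s = 1.2×10⁻² mol L⁻¹
[Br⁻] = 2s = 2.5×10⁻² mol L⁻¹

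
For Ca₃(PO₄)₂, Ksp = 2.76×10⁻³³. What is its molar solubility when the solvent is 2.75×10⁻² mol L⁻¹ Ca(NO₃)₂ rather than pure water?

5.76×10⁻¹⁵ M

Ca₃(PO₄)₂(s) ⇌ 3 Ca²⁺(aq) + 2 PO₄³⁻(aq)
Let s be the solubility of Ca₃(PO₄)₂ here. The common ion gives [Ca²⁺] ≈ 2.75×10⁻² mol L⁻¹, and [PO₄³⁻] = 2s.
Ksp = [Ca²⁺]^3[PO₄³⁻]^2 = (2.75×10⁻²)^3(2s)^2
(2s)^2 = 2.76×10⁻³³ / (2.75×10⁻²)^3 = 1.33×10⁻²⁸
s = 5.76×10⁻¹⁵ mol L⁻¹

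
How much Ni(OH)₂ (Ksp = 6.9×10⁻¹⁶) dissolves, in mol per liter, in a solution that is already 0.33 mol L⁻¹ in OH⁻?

Ni(OH)₂(s) ⇌ Ni²⁺(aq) + 2 OH⁻(aq)
Let s be the solubility of Ni(OH)₂ here. The common ion gives [OH⁻] ≈ 0.33 mol L⁻¹, and [Ni²⁺] = s.
Ksp = [Ni²⁺][OH⁻]^2 = s(0.33)^2
s = 6.9×10⁻¹⁶ / (0.33)^2 = 6.3×10⁻¹⁵
s = 6.3×10⁻¹⁵ mol L⁻¹

6.3×10⁻¹⁵ M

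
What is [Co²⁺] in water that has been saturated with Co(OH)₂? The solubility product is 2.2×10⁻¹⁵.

Co(OH)₂(s) ⇌ Co²⁺(aq) + 2 OH⁻(aq)
Let s be the molar solubility. Then [Co²⁺] = s and [OH⁻] = 2s.
Ksp = [Co²⁺][OH⁻]^2 = s · (2s)^2 = 4s^3 = 2.2×10⁻¹⁵
s = 8.2×10⁻⁶ mol L⁻¹
[Co²⁺] = s = 8.2×10⁻⁶ mol L⁻¹

8.2×10⁻⁶ M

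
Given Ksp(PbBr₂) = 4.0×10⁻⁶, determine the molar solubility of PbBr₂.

PbBr₂(s) ⇌ Pb²⁺(aq) + 2 Br⁻(aq)
For each mole of PbBr₂ that dissolves per liter, [Pb²⁺] = s and [Br⁻] = 2s; let s denote this solubility.
Ksp = [Pb²⁺][Br⁻]^2 = s · (2s)^2 = 4s^3
4s^3 = 4.0×10⁻⁶  ⇒  s^3 = 1.0×10⁻⁶
s = (1.0×10⁻⁶)^(1/3) = 1.0×10⁻² mol/L

1.0×10⁻² M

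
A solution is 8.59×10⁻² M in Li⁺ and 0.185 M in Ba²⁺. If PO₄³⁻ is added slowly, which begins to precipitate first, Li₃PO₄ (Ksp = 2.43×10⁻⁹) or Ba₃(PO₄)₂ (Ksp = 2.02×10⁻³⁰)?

Ba₃(PO₄)₂

Precipitation of each salt begins when its ion product equals Ksp.
For Li₃PO₄: [PO₄³⁻] = (Ksp/[Li⁺]^3) = 3.83×10⁻⁶ M
For Ba₃(PO₄)₂: [PO₄³⁻] = (Ksp/[Ba²⁺]^3)^(1/2) = 1.79×10⁻¹⁴ M
Ba₃(PO₄)₂ requires the lower [PO₄³⁻], so it precipitates first.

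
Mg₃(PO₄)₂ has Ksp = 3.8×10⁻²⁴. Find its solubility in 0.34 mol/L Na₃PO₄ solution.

1.1×10⁻⁸ M

Mg₃(PO₄)₂(s) ⇌ 3 Mg²⁺(aq) + 2 PO₄³⁻(aq)
PO₄³⁻ is already present at 0.34 mol/L. If s mol/L of Mg₃(PO₄)₂ dissolves, [Mg²⁺] = 3s while [PO₄³⁻] ≈ 0.34 mol/L.
Ksp = [Mg²⁺]^3[PO₄³⁻]^2 = (3s)^3(0.34)^2
(3s)^3 = 3.8×10⁻²⁴ / (0.34)^2 = 3.3×10⁻²³
s = 1.1×10⁻⁸ mol/L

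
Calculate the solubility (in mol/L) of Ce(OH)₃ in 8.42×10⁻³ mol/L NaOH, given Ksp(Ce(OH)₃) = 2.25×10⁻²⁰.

Ce(OH)₃(s) ⇌ Ce³⁺(aq) + 3 OH⁻(aq)
Let s be the solubility of Ce(OH)₃ here. The common ion gives [OH⁻] ≈ 8.42×10⁻³ mol/L, and [Ce³⁺] = s.
Ksp = [Ce³⁺][OH⁻]^3 = s(8.42×10⁻³)^3
s = 2.25×10⁻²⁰ / (8.42×10⁻³)^3 = 3.77×10⁻¹⁴
s = 3.77×10⁻¹⁴ mol/L

3.77×10⁻¹⁴ M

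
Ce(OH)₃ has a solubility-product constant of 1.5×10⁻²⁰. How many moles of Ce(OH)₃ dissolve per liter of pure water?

4.9×10⁻⁶ M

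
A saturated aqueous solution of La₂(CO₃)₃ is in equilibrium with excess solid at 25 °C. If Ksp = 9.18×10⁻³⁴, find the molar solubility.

9.68×10⁻⁸ M

La₂(CO₃)₃(s) ⇌ 2 La³⁺(aq) + 3 CO₃²⁻(aq)
If s mol/L of La₂(CO₃)₃ dissolves, [La³⁺] = 2s and [CO₃²⁻] = 3s.
Ksp = [La³⁺]^2[CO₃²⁻]^3 = (2s)^2 · (3s)^3 = 108s^5
108s^5 = 9.18×10⁻³⁴  ⇒  s^5 = 8.50×10⁻³⁶
s = 9.68×10⁻⁸ mol/L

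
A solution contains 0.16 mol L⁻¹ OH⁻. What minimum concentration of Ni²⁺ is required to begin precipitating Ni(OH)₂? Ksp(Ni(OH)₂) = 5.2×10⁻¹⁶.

2.0×10⁻¹⁴ M

Precipitation of each salt begins when its ion product equals Ksp.
Ni(OH)₂(s) ⇌ Ni²⁺(aq) + 2 OH⁻(aq)
Ksp = [Ni²⁺][OH⁻]^2 = [Ni²⁺](0.16)^2
[Ni²⁺] = 5.2×10⁻¹⁶ / (0.16)^2 = 2.0×10⁻¹⁴
[Ni²⁺] = 2.0×10⁻¹⁴ mol L⁻¹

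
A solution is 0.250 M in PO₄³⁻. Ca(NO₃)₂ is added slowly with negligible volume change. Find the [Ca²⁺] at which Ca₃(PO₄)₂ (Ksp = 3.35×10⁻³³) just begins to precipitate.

Precipitation begins when Q = Ksp.
Ca₃(PO₄)₂(s) ⇌ 3 Ca²⁺(aq) + 2 PO₄³⁻(aq)
Ksp = [Ca²⁺]^3[PO₄³⁻]^2 = [Ca²⁺]^3(0.250)^2
[Ca²⁺]^3 = 3.35×10⁻³³ / (0.250)^2 = 5.36×10⁻³²
[Ca²⁺] = 3.77×10⁻¹¹ M

3.77×10⁻¹¹ M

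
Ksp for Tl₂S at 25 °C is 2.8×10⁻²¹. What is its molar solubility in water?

Tl₂S(s) ⇌ 2 Tl⁺(aq) + S²⁻(aq)
Let s be the molar solubility. Then [Tl⁺] = 2s and [S²⁻] = s.
Ksp = [Tl⁺]^2[S²⁻] = (2s)^2 · s = 4s^3
4s^3 = 2.8×10⁻²¹  ⇒  s^3 = 7.0×10⁻²²
s = 8.9×10⁻⁸ mol L⁻¹

8.9×10⁻⁸ M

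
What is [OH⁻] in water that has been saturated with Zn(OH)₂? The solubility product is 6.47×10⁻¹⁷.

Zn(OH)₂(s) ⇌ Zn²⁺(aq) + 2 OH⁻(aq)
Call the molar solubility s, so that [Zn²⁺] = s and [OH⁻] = 2s.
Ksp = [Zn²⁺][OH⁻]^2 = s · (2s)^2 = 4s^3 = 6.47×10⁻¹⁷
s = 2.53×10⁻⁶ mol/L
[OH⁻] = 2s = 5.06×10⁻⁶ mol/L

5.06×10⁻⁶ M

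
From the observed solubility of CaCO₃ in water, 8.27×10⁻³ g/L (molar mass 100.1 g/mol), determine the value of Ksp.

Ksp = 6.83×10⁻⁹

Convert to molarity: s = 8.27×10⁻³ / 100.1 = 8.2617×10⁻⁵ mol/L
CaCO₃(s) ⇌ Ca²⁺(aq) + CO₃²⁻(aq)
For each mole of CaCO₃ that dissolves per liter, [Ca²⁺] = s and [CO₃²⁻] = s; let s denote this solubility.
Ksp = [Ca²⁺][CO₃²⁻] = s · s = s^2
Ksp = (8.2617×10⁻⁵)^2 = 6.83×10⁻⁹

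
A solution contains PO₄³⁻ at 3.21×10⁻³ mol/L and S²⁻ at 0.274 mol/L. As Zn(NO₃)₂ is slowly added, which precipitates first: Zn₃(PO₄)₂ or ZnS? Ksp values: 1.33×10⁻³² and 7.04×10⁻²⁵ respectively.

ZnS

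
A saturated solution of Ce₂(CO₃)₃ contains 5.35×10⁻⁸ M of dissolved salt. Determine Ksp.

Ce₂(CO₃)₃(s) ⇌ 2 Ce³⁺(aq) + 3 CO₃²⁻(aq)
If s mol/L of Ce₂(CO₃)₃ dissolves, [Ce³⁺] = 2s and [CO₃²⁻] = 3s.
Ksp = [Ce³⁺]^2[CO₃²⁻]^3 = (2s)^2 · (3s)^3 = 108s^5
Ksp = 108 × (5.35×10⁻⁸)^5 = 4.73×10⁻³⁵

Ksp = 4.73×10⁻³⁵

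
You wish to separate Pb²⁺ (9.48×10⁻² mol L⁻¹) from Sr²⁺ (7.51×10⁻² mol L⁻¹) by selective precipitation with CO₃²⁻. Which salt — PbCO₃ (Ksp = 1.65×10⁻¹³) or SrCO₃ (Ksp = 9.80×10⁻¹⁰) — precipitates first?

PbCO₃

A salt starts to precipitate once the ion product Q reaches its Ksp.
For PbCO₃: [CO₃²⁻] = (Ksp/[Pb²⁺]) = 1.74×10⁻¹² mol L⁻¹
For SrCO₃: [CO₃²⁻] = (Ksp/[Sr²⁺]) = 1.30×10⁻⁸ mol L⁻¹
Since PbCO₃ needs less CO₃²⁻ to reach saturation, it precipitates first.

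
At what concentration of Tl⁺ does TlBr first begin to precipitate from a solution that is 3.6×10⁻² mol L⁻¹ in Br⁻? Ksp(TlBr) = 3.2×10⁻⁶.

8.9×10⁻⁵ M

Precipitation of each salt begins when its ion product equals Ksp.
TlBr(s) ⇌ Tl⁺(aq) + Br⁻(aq)
Ksp = [Tl⁺][Br⁻] = [Tl⁺](3.6×10⁻²)
[Tl⁺] = 3.2×10⁻⁶ / (3.6×10⁻²) = 8.9×10⁻⁵
[Tl⁺] = 8.9×10⁻⁵ mol L⁻¹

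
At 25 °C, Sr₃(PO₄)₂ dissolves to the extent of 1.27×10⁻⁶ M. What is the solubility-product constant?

Ksp = 3.57×10⁻²⁸

Sr₃(PO₄)₂(s) ⇌ 3 Sr²⁺(aq) + 2 PO₄³⁻(aq)
For each mole of Sr₃(PO₄)₂ that dissolves per liter, [Sr²⁺] = 3s and [PO₄³⁻] = 2s; let s denote this solubility.
Ksp = [Sr²⁺]^3[PO₄³⁻]^2 = (3s)^3 · (2s)^2 = 108s^5
Ksp = 108 × (1.27×10⁻⁶)^5 = 3.57×10⁻²⁸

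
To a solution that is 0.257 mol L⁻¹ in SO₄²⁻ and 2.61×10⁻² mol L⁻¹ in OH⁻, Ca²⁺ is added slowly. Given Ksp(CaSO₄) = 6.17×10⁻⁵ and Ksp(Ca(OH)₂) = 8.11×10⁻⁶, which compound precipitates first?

CaSO₄

Precipitation of each salt begins when its ion product equals Ksp.
For CaSO₄: [Ca²⁺] = (Ksp/[SO₄²⁻]) = 2.40×10⁻⁴ mol L⁻¹
For Ca(OH)₂: [Ca²⁺] = (Ksp/[OH⁻]^2) = 1.19×10⁻² mol L⁻¹
CaSO₄ requires the lower [Ca²⁺], so it precipitates first.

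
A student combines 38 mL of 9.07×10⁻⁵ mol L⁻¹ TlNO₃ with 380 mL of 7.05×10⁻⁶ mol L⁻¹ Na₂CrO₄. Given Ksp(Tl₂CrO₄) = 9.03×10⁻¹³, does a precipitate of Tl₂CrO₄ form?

After mixing, V = 38 mL + 380 mL = 418 mL.
[Tl⁺] = (9.07×10⁻⁵)(38)/418 = 8.25×10⁻⁶ mol L⁻¹
[CrO₄²⁻] = (7.05×10⁻⁶)(380)/418 = 6.41×10⁻⁶ mol L⁻¹
Q = [Tl⁺]^2[CrO₄²⁻] = 4.36×10⁻¹⁶
Since Q (4.36×10⁻¹⁶) is less than Ksp (9.03×10⁻¹³), no Tl₂CrO₄ precipitates.

No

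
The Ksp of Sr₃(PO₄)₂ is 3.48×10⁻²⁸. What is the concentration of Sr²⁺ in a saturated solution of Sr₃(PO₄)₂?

Sr₃(PO₄)₂(s) ⇌ 3 Sr²⁺(aq) + 2 PO₄³⁻(aq)
If s mol/L of Sr₃(PO₄)₂ dissolves, [Sr²⁺] = 3s and [PO₄³⁻] = 2s.
Ksp = [Sr²⁺]^3[PO₄³⁻]^2 = (3s)^3 · (2s)^2 = 108s^5 = 3.48×10⁻²⁸
s = 1.26×10⁻⁶ mol L⁻¹
[Sr²⁺] = 3s = 3.79×10⁻⁶ mol L⁻¹

3.79×10⁻⁶ M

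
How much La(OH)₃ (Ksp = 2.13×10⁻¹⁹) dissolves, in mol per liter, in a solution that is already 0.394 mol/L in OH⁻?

3.48×10⁻¹⁸ M

La(OH)₃(s) ⇌ La³⁺(aq) + 3 OH⁻(aq)
With OH⁻ already at 0.394 mol/L and s small, take [OH⁻] ≈ 0.394 mol/L and [La³⁺] = s.
Ksp = [La³⁺][OH⁻]^3 = s(0.394)^3
s = 2.13×10⁻¹⁹ / (0.394)^3 = 3.48×10⁻¹⁸
s = 3.48×10⁻¹⁸ mol/L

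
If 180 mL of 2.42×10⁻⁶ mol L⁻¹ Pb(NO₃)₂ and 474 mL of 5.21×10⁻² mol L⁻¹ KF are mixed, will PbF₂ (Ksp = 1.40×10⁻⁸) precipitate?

No

The combined volume is 654 mL.
[Pb²⁺] = (2.42×10⁻⁶)(180)/654 = 6.66×10⁻⁷ mol L⁻¹
[F⁻] = (5.21×10⁻²)(474)/654 = 3.78×10⁻² mol L⁻¹
Q = [Pb²⁺][F⁻]^2 = 9.50×10⁻¹⁰
Q = 9.50×10⁻¹⁰ < Ksp = 1.40×10⁻⁸, so the solution is unsaturated and no precipitate forms.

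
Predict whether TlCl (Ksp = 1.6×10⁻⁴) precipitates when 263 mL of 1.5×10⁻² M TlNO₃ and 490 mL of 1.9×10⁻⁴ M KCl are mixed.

The combined volume is 753 mL.
[Tl⁺] = (1.5×10⁻²)(263)/753 = 5.2×10⁻³ M
[Cl⁻] = (1.9×10⁻⁴)(490)/753 = 1.2×10⁻⁴ M
Q = [Tl⁺][Cl⁻] = 6.5×10⁻⁷
Q = 6.5×10⁻⁷ < Ksp = 1.6×10⁻⁴, so the solution is unsaturated and no precipitate forms.

No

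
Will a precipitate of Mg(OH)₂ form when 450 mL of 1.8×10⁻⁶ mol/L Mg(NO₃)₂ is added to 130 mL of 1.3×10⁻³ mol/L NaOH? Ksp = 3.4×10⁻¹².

No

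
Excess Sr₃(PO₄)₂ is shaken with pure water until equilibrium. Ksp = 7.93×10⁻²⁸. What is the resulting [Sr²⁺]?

Sr₃(PO₄)₂(s) ⇌ 3 Sr²⁺(aq) + 2 PO₄³⁻(aq)
For each mole of Sr₃(PO₄)₂ that dissolves per liter, [Sr²⁺] = 3s and [PO₄³⁻] = 2s; let s denote this solubility.
Ksp = [Sr²⁺]^3[PO₄³⁻]^2 = (3s)^3 · (2s)^2 = 108s^5 = 7.93×10⁻²⁸
s = 1.49×10⁻⁶ M
[Sr²⁺] = 3s = 4.47×10⁻⁶ M

4.47×10⁻⁶ M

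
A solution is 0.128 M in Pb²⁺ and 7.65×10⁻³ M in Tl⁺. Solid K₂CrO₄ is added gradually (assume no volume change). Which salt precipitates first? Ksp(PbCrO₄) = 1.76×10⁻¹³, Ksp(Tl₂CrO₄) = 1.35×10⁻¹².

PbCrO₄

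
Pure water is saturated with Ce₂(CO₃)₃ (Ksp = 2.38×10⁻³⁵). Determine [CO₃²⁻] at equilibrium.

1.40×10⁻⁷ M

Ce₂(CO₃)₃(s) ⇌ 2 Ce³⁺(aq) + 3 CO₃²⁻(aq)
For each mole of Ce₂(CO₃)₃ that dissolves per liter, [Ce³⁺] = 2s and [CO₃²⁻] = 3s; let s denote this solubility.
Ksp = [Ce³⁺]^2[CO₃²⁻]^3 = (2s)^2 · (3s)^3 = 108s^5 = 2.38×10⁻³⁵
s = 4.66×10⁻⁸ mol/L
[CO₃²⁻] = 3s = 1.40×10⁻⁷ mol/L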